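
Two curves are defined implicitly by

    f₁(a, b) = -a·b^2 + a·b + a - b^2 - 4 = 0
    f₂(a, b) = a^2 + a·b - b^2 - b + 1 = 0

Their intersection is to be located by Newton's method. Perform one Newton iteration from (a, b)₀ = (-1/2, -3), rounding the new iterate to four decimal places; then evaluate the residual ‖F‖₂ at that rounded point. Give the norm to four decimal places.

0.7256

At (-1/2, -3): F = (-7.5000, -3.2500).
Jacobian J = [[-b^2 + b + 1, -2·a·b + a - 2·b], [2·a + b, a - 2·b - 1]].
At the point, J = [[-11.0000, 2.5000], [-4.0000, 4.5000]] (det J = -39.5000).
Solving J·Δ = −F gives Δ = (-0.6487, 0.1456).
Then the next iterate is (a, b)₁ = (-1.1487, -2.8544).
Re-evaluating at (-1.1487, -2.8544): F = (-0.658303, 0.305162), so ‖F‖₂ = 0.7256.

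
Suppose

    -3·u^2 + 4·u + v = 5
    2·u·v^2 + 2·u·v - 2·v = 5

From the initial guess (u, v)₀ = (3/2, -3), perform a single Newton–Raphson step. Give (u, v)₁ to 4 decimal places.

At (3/2, -3): F = (-8.7500, 19.0000).
Jacobian J = [[-6·u + 4, 1], [2·v^2 + 2·v, 4·u·v + 2·u - 2]].
At the point, J = [[-5.0000, 1.0000], [12.0000, -17.0000]] (det J = 73.0000).
Solving J·Δ = −F gives Δ = (-1.7774, -0.1370).
Then the next iterate is (u, v)₁ = (-0.2774, -3.1370).

(-0.2774, -3.1370)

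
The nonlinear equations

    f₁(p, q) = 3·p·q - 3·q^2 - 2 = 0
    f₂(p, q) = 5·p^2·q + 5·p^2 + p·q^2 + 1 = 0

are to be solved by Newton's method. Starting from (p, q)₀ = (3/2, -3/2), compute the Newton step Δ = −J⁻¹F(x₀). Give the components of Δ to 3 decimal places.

At (3/2, -3/2): F = (-15.500, -1.250).
Jacobian J = [[3·q, 3·p - 6·q], [10·p·q + 10·p + q^2, 5·p^2 + 2·p·q]].
At the point, J = [[-4.500, 13.500], [-5.250, 6.750]] (det J = 40.500).
Solving J·Δ = −F gives Δ = (2.167, 1.870).

(2.167, 1.870)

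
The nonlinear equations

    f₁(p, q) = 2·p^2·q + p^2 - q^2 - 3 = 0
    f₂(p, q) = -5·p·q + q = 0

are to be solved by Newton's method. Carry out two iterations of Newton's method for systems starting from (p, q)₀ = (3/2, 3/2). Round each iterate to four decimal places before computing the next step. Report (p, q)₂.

At (3/2, 3/2): F = (3.7500, -9.7500).
Jacobian J = [[4·p·q + 2·p, 2·p^2 - 2·q], [-5·q, -5·p + 1]].
At the point, J = [[12.0000, 1.5000], [-7.5000, -6.5000]] (det J = -66.7500).
Solving J·Δ = −F gives Δ = (-0.1461, -1.3315).
Then the next iterate is (p, q)₁ = (1.3539, 0.1685).
Round to (1.3539, 0.1685) and repeat: F = (-0.577611, -0.972161), J = [[3.620329, 3.329090], [-0.8425, -5.7695]].
Δ = (0.3633, -0.2215), so (p, q)₂ = (1.7172, -0.0530).

(1.7172, -0.0530)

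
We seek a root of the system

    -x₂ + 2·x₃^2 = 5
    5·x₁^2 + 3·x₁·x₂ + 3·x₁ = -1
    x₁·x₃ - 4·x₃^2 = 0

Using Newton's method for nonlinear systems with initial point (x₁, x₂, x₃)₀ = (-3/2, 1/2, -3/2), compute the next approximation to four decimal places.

(2.6183, -7.8871, -0.2688)

At (-3/2, 1/2, -3/2): F = (-1.0000, 5.5000, -6.7500).
Jacobian J = [[0, -1, 4·x₃], [10·x₁ + 3·x₂ + 3, 3·x₁, 0], [x₃, 0, x₁ - 8·x₃]].
At the point, J = [[0.0000, -1.0000, -6.0000], [-10.5000, -4.5000, 0.0000], [-1.5000, 0.0000, 10.5000]] (det J = -69.7500).
Solving J·Δ = −F gives Δ = (4.1183, -8.3871, 1.2312).
Then the next iterate is (x₁, x₂, x₃)₁ = (2.6183, -7.8871, -0.2688).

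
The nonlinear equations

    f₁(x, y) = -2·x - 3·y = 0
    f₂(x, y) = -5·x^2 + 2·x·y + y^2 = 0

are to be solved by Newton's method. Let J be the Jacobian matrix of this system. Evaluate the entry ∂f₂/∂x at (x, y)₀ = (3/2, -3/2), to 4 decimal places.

∂f₂/∂x = -10·x + 2·y.
At (3/2, -3/2) this is -18.0000.

-18.0000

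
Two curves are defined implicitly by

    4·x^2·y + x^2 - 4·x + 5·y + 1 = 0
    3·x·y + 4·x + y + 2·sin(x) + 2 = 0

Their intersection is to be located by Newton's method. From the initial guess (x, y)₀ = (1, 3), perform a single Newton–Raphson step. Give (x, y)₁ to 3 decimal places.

(-0.992, 5.092)

At (1, 3): F = (25.000, 19.68294).
Jacobian J = [[8·x·y + 2·x - 4, 4·x^2 + 5], [3·y + 2·cos(x) + 4, 3·x + 1]].
At the point, J = [[22.000, 9.000], [14.08060, 4.000]] (det J = -38.72544).
Solving J·Δ = −F gives Δ = (-1.992, 2.092).
Then the next iterate is (x, y)₁ = (-0.992, 5.092).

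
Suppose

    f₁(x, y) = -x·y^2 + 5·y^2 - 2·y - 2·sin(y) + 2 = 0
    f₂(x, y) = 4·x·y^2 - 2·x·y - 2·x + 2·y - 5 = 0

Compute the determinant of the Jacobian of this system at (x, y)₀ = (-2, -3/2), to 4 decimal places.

J = [[-y^2, -2·x·y + 10·y - 2·cos(y) - 2], [4·y^2 - 2·y - 2, 8·x·y - 2·x + 2]].
At the point, J = [[-2.2500, -23.141474], [10.0000, 30.0000]].
det J = 163.9147.

163.9147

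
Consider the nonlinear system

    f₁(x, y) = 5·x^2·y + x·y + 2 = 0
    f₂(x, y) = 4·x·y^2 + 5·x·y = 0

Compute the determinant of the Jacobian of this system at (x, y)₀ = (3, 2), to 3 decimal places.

2658.000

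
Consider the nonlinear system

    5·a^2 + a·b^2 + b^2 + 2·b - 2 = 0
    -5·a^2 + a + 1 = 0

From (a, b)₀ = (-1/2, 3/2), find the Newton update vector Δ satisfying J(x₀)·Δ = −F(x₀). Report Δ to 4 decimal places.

At (-1/2, 3/2): F = (3.3750, -0.7500).
Jacobian J = [[10·a + b^2, 2·a·b + 2·b + 2], [-10·a + 1, 0]].
At the point, J = [[-2.7500, 3.5000], [6.0000, 0.0000]] (det J = -21.0000).
Solving J·Δ = −F gives Δ = (0.1250, -0.8661).

(0.1250, -0.8661)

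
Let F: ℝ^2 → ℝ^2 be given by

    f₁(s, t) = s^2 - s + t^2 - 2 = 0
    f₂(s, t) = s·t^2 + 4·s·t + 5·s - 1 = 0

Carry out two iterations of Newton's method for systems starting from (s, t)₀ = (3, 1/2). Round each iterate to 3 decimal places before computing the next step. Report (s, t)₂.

(1.749, -1.215)

At (3, 1/2): F = (4.250, 20.750).
Jacobian J = [[2·s - 1, 2·t], [t^2 + 4·t + 5, 2·s·t + 4·s]].
At the point, J = [[5.000, 1.000], [7.250, 15.000]] (det J = 67.750).
Solving J·Δ = −F gives Δ = (-0.635, -1.077).
Then the next iterate is (s, t)₁ = (2.365, -0.577).
Round to (2.365, -0.577) and repeat: F = (1.56115, 6.15396), J = [[3.730, -1.154], [3.02493, 6.73079]].
Δ = (-0.616, -0.638), so (s, t)₂ = (1.749, -1.215).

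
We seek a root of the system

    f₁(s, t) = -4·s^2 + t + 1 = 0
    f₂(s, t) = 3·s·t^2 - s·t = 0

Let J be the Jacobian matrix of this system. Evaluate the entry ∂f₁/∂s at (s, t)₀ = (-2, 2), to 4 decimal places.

16.0000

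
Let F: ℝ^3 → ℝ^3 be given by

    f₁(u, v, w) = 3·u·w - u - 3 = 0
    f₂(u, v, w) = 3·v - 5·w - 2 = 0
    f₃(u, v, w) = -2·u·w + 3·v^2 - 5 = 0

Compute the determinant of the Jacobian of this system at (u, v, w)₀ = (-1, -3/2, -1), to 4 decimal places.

J = [[3·w - 1, 0, 3·u], [0, 3, -5], [-2·w, 6·v, -2·u]].
At the point, J = [[-4.0000, 0.0000, -3.0000], [0.0000, 3.0000, -5.0000], [2.0000, -9.0000, 2.0000]].
det J = 174.0000.

174.0000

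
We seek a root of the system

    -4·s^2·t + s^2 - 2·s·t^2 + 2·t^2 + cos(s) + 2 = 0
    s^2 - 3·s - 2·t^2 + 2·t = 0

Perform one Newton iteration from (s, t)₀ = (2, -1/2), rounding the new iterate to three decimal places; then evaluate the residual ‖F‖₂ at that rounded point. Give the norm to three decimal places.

At (2, -1/2): F = (13.08385, -3.500).
Jacobian J = [[-8·s·t + 2·s - 2·t^2 - sin(s), -4·s^2 - 4·s·t + 4·t], [2·s - 3, -4·t + 2]].
At the point, J = [[10.59070, -14.000], [1.000, 4.000]] (det J = 56.36281).
Solving J·Δ = −F gives Δ = (-0.059, 0.890).
Then the next iterate is (s, t)₁ = (1.941, 0.390).
Re-evaluating at (1.941, 0.390): F = (-0.75785, -1.57972), so ‖F‖₂ = 1.752.

1.752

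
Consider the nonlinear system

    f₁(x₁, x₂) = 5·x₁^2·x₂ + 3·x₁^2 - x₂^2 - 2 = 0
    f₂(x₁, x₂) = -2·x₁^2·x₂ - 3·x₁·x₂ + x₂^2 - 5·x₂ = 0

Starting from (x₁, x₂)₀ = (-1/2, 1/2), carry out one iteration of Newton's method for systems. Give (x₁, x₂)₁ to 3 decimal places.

(-0.684, -0.053)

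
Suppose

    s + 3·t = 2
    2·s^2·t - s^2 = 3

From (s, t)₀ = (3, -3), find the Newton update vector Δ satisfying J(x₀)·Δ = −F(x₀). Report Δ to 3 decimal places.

(-0.375, 2.792)

At (3, -3): F = (-8.000, -66.000).
Jacobian J = [[1, 3], [4·s·t - 2·s, 2·s^2]].
At the point, J = [[1.000, 3.000], [-42.000, 18.000]] (det J = 144.000).
Solving J·Δ = −F gives Δ = (-0.375, 2.792).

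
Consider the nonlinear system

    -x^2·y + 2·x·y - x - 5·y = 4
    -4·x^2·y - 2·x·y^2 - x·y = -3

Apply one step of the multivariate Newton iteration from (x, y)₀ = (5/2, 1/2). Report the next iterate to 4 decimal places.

(-16.5250, 6.5700)

At (5/2, 1/2): F = (-9.6250, -12.0000).
Jacobian J = [[-2·x·y + 2·y - 1, -x^2 + 2·x - 5], [-8·x·y - 2·y^2 - y, -4·x^2 - 4·x·y - x]].
At the point, J = [[-2.5000, -6.2500], [-11.0000, -32.5000]] (det J = 12.5000).
Solving J·Δ = −F gives Δ = (-19.0250, 6.0700).
Then the next iterate is (x, y)₁ = (-16.5250, 6.5700).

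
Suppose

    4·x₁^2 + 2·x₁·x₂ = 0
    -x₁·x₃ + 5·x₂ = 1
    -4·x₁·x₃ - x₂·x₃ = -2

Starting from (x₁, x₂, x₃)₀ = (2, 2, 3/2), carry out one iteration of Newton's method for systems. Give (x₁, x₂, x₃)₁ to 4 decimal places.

At (2, 2, 3/2): F = (24.0000, 6.0000, -13.0000).
Jacobian J = [[8·x₁ + 2·x₂, 2·x₁, 0], [-x₃, 5, -x₁], [-4·x₃, -x₃, -4·x₁ - x₂]].
At the point, J = [[20.0000, 4.0000, 0.0000], [-1.5000, 5.0000, -2.0000], [-6.0000, -1.5000, -10.0000]] (det J = -1072.0000).
Solving J·Δ = −F gives Δ = (-0.8657, -1.6716, -0.5299).
Then the next iterate is (x₁, x₂, x₃)₁ = (1.1343, 0.3284, 0.9701).

(1.1343, 0.3284, 0.9701)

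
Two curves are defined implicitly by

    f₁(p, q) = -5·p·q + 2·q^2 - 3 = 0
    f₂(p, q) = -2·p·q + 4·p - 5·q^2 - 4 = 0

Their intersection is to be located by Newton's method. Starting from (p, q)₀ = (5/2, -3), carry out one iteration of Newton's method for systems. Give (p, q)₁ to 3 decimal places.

At (5/2, -3): F = (52.500, -24.000).
Jacobian J = [[-5·q, -5·p + 4·q], [-2·q + 4, -2·p - 10·q]].
At the point, J = [[15.000, -24.500], [10.000, 25.000]] (det J = 620.000).
Solving J·Δ = −F gives Δ = (-1.169, 1.427).
Then the next iterate is (p, q)₁ = (1.331, -1.573).

(1.331, -1.573)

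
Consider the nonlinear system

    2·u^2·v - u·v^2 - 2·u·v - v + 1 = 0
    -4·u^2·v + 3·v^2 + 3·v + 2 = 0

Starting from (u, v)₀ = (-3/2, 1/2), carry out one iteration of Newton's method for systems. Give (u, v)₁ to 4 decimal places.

(-1.8369, -0.2571)

At (-3/2, 1/2): F = (4.6250, -0.2500).
Jacobian J = [[4·u·v - v^2 - 2·v, 2·u^2 - 2·u·v - 2·u - 1], [-8·u·v, -4·u^2 + 6·v + 3]].
At the point, J = [[-4.2500, 8.0000], [6.0000, -3.0000]] (det J = -35.2500).
Solving J·Δ = −F gives Δ = (-0.3369, -0.7571).
Then the next iterate is (u, v)₁ = (-1.8369, -0.2571).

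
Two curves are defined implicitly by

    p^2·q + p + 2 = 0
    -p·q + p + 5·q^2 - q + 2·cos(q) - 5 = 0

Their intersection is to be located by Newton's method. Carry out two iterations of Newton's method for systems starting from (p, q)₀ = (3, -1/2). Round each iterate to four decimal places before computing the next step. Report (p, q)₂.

(10.2371, 1.2968)

At (3, -1/2): F = (0.5000, 3.005165).
Jacobian J = [[2·p·q + 1, p^2], [-q + 1, -p + 10·q - 2·sin(q) - 1]].
At the point, J = [[-2.0000, 9.0000], [1.5000, -8.041149]] (det J = 2.582298).
Solving J·Δ = −F gives Δ = (12.0308, 2.6180).
Then the next iterate is (p, q)₁ = (15.0308, 2.1180).
Round to (15.0308, 2.1180) and repeat: F = (495.539841, -2.533417), J = [[64.670469, 225.924949], [-1.1180, 3.441234]].
Δ = (-4.7937, -0.8212), so (p, q)₂ = (10.2371, 1.2968).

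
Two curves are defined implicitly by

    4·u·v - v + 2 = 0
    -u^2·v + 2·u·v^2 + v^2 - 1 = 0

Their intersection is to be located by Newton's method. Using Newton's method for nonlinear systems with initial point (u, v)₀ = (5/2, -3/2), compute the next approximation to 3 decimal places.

(0.313, -1.680)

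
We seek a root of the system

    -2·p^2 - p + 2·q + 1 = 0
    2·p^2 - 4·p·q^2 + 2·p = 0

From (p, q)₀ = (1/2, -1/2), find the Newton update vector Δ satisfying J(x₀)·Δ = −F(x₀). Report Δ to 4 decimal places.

(-0.3333, 0.0000)

At (1/2, -1/2): F = (-1.0000, 1.0000).
Jacobian J = [[-4·p - 1, 2], [4·p - 4·q^2 + 2, -8·p·q]].
At the point, J = [[-3.0000, 2.0000], [3.0000, 2.0000]] (det J = -12.0000).
Solving J·Δ = −F gives Δ = (-0.3333, 0.0000).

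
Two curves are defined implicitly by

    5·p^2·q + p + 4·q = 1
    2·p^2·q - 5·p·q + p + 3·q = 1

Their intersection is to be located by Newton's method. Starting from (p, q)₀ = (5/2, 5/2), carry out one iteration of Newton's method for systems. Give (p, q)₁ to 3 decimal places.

(2.330, 0.263)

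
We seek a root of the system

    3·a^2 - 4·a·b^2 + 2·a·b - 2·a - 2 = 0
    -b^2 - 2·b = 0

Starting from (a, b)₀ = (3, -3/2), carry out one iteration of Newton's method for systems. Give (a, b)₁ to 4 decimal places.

(15.1250, -2.2500)

At (3, -3/2): F = (-17.0000, 0.7500).
Jacobian J = [[6·a - 4·b^2 + 2·b - 2, -8·a·b + 2·a], [0, -2·b - 2]].
At the point, J = [[4.0000, 42.0000], [0.0000, 1.0000]] (det J = 4.0000).
Solving J·Δ = −F gives Δ = (12.1250, -0.7500).
Then the next iterate is (a, b)₁ = (15.1250, -2.2500).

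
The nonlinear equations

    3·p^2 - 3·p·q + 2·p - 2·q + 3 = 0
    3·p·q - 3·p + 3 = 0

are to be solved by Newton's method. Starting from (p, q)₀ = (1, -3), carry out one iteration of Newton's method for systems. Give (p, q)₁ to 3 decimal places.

(3.667, 10.667)

At (1, -3): F = (23.000, -9.000).
Jacobian J = [[6·p - 3·q + 2, -3·p - 2], [3·q - 3, 3·p]].
At the point, J = [[17.000, -5.000], [-12.000, 3.000]] (det J = -9.000).
Solving J·Δ = −F gives Δ = (2.667, 13.667).
Then the next iterate is (p, q)₁ = (3.667, 10.667).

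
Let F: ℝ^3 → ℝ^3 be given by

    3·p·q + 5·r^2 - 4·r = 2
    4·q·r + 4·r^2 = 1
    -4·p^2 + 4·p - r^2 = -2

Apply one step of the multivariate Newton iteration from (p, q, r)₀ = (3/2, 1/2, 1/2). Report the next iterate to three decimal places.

(1.373, 0.706, 0.265)

At (3/2, 1/2, 1/2): F = (-0.500, 1.000, -1.250).
Jacobian J = [[3·q, 3·p, 10·r - 4], [0, 4·r, 4·q + 8·r], [-8·p + 4, 0, -2·r]].
At the point, J = [[1.500, 4.500, 1.000], [0.000, 2.000, 6.000], [-8.000, 0.000, -1.000]] (det J = -203.000).
Solving J·Δ = −F gives Δ = (-0.127, 0.206, -0.235).
Then the next iterate is (p, q, r)₁ = (1.373, 0.706, 0.265).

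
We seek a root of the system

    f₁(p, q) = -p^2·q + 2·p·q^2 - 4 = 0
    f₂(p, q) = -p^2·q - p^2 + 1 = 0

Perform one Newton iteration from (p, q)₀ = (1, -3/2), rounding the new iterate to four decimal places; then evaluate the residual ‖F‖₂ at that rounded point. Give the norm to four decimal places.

At (1, -3/2): F = (2.0000, 1.5000).
Jacobian J = [[-2·p·q + 2·q^2, -p^2 + 4·p·q], [-2·p·q - 2·p, -p^2]].
At the point, J = [[7.5000, -7.0000], [1.0000, -1.0000]] (det J = -0.5000).
Solving J·Δ = −F gives Δ = (17.0000, 18.5000).
Then the next iterate is (p, q)₁ = (18.0000, 17.0000).
Re-evaluating at (18.0000, 17.0000): F = (4892.0000, -5831.0000), so ‖F‖₂ = 7611.3222.

7611.3222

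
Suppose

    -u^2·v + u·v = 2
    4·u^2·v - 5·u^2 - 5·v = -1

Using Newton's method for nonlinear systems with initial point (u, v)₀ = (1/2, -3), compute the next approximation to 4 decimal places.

At (1/2, -3): F = (-2.7500, 11.7500).
Jacobian J = [[-2·u·v + v, -u^2 + u], [8·u·v - 10·u, 4·u^2 - 5]].
At the point, J = [[0.0000, 0.2500], [-17.0000, -4.0000]] (det J = 4.2500).
Solving J·Δ = −F gives Δ = (-1.8971, 11.0000).
Then the next iterate is (u, v)₁ = (-1.3971, 8.0000).

(-1.3971, 8.0000)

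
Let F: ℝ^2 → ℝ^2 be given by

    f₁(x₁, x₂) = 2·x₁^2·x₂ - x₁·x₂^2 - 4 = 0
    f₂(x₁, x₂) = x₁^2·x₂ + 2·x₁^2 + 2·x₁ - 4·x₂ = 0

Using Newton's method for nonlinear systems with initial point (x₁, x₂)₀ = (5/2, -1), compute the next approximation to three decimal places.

(0.397, -1.236)

At (5/2, -1): F = (-19.000, 15.250).
Jacobian J = [[4·x₁·x₂ - x₂^2, 2·x₁^2 - 2·x₁·x₂], [2·x₁·x₂ + 4·x₁ + 2, x₁^2 - 4]].
At the point, J = [[-11.000, 17.500], [7.000, 2.250]] (det J = -147.250).
Solving J·Δ = −F gives Δ = (-2.103, -0.236).
Then the next iterate is (x₁, x₂)₁ = (0.397, -1.236).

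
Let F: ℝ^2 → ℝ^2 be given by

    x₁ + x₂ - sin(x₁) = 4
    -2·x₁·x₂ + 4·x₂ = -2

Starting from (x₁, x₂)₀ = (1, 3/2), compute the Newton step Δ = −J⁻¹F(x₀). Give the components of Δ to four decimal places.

(2.4705, 1.2058)

At (1, 3/2): F = (-2.341471, 5.0000).
Jacobian J = [[-cos(x₁) + 1, 1], [-2·x₂, -2·x₁ + 4]].
At the point, J = [[0.459698, 1.0000], [-3.0000, 2.0000]] (det J = 3.919395).
Solving J·Δ = −F gives Δ = (2.4705, 1.2058).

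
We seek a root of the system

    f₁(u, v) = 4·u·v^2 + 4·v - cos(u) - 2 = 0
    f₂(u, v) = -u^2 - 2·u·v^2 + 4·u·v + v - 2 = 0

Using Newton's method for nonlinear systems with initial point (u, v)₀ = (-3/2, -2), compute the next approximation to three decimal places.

(-2.254, -0.379)

At (-3/2, -2): F = (-34.07074, 17.750).
Jacobian J = [[4·v^2 + sin(u), 8·u·v + 4], [-2·u - 2·v^2 + 4·v, -4·u·v + 4·u + 1]].
At the point, J = [[15.00251, 28.000], [-13.000, -17.000]] (det J = 108.95741).
Solving J·Δ = −F gives Δ = (-0.754, 1.621).
Then the next iterate is (u, v)₁ = (-2.254, -0.379).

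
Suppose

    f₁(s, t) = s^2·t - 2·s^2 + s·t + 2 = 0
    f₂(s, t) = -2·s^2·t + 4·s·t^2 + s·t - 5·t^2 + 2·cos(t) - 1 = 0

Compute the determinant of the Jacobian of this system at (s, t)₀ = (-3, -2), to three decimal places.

1134.009

J = [[2·s·t - 4·s + t, s^2 + s], [-4·s·t + 4·t^2 + t, -2·s^2 + 8·s·t + s - 10·t - 2·sin(t)]].
At the point, J = [[22.000, 6.000], [-10.000, 48.81859]].
det J = 1134.009.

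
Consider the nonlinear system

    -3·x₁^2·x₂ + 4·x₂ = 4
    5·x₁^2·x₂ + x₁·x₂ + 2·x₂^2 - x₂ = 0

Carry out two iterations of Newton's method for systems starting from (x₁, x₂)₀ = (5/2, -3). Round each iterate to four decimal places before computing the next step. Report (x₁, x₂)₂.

At (5/2, -3): F = (40.2500, -80.2500).
Jacobian J = [[-6·x₁·x₂, -3·x₁^2 + 4], [10·x₁·x₂ + x₂, 5·x₁^2 + x₁ + 4·x₂ - 1]].
At the point, J = [[45.0000, -14.7500], [-78.0000, 20.7500]] (det J = -216.7500).
Solving J·Δ = −F gives Δ = (-1.6078, -2.1765).
Then the next iterate is (x₁, x₂)₁ = (0.8922, -5.1765).
Round to (0.8922, -5.1765) and repeat: F = (-12.344194, 33.547322), J = [[27.710840, 1.611937], [-51.361233, -16.833696]].
Δ = (0.4006, 0.7705), so (x₁, x₂)₂ = (1.2928, -4.4060).

(1.2928, -4.4060)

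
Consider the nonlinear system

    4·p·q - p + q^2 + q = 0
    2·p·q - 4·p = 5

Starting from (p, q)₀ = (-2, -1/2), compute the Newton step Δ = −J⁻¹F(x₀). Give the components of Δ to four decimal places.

At (-2, -1/2): F = (5.7500, 5.0000).
Jacobian J = [[4·q - 1, 4·p + 2·q + 1], [2·q - 4, 2·p]].
At the point, J = [[-3.0000, -8.0000], [-5.0000, -4.0000]] (det J = -28.0000).
Solving J·Δ = −F gives Δ = (0.6071, 0.4911).

(0.6071, 0.4911)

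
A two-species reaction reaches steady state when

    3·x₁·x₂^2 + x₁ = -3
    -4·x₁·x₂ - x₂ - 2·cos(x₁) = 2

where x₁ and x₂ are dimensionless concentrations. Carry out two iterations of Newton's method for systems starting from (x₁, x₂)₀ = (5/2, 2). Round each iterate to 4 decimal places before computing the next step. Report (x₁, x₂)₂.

(-0.8698, 2.2922)

At (5/2, 2): F = (35.5000, -22.397713).
Jacobian J = [[3·x₂^2 + 1, 6·x₁·x₂], [-4·x₂ + 2·sin(x₁), -4·x₁ - 1]].
At the point, J = [[13.0000, 30.0000], [-6.803056, -11.0000]] (det J = 61.091671).
Solving J·Δ = −F gives Δ = (-4.6067, 0.8129).
Then the next iterate is (x₁, x₂)₁ = (-2.1067, 2.8129).
Round to (-2.1067, 2.8129) and repeat: F = (-49.113900, 19.912082), J = [[24.737219, -35.555619], [-12.971215, 7.4268]].
Δ = (1.2369, -0.5207), so (x₁, x₂)₂ = (-0.8698, 2.2922).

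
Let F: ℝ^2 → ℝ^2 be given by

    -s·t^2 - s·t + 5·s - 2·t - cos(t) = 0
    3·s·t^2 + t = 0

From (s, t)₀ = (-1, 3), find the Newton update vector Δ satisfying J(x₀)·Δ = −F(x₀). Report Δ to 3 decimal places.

At (-1, 3): F = (1.98999, -24.000).
Jacobian J = [[-t^2 - t + 5, -2·s·t - s + sin(t) - 2], [3·t^2, 6·s·t + 1]].
At the point, J = [[-7.000, 5.14112], [27.000, -17.000]] (det J = -19.81024).
Solving J·Δ = −F gives Δ = (4.521, 5.768).

(4.521, 5.768)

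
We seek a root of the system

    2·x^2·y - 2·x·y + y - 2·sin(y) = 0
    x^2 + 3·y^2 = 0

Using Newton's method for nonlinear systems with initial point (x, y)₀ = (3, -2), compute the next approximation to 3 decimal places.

(3.002, -0.249)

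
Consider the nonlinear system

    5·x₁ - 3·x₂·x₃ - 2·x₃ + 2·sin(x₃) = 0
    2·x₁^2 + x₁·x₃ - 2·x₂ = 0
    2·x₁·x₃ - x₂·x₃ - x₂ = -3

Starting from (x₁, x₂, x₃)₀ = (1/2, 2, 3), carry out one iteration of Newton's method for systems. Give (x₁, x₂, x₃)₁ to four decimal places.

At (1/2, 2, 3): F = (-21.217760, -2.0000, -2.0000).
Jacobian J = [[5, -3·x₃, -3·x₂ + 2·cos(x₃) - 2], [4·x₁ + x₃, -2, x₁], [2·x₃, -x₃ - 1, 2·x₁ - x₂]].
At the point, J = [[5.0000, -9.0000, -9.979985], [5.0000, -2.0000, 0.5000], [6.0000, -4.0000, -1.0000]] (det J = 27.839880).
Solving J·Δ = −F gives Δ = (3.5126, 6.2752, -6.0252).
Then the next iterate is (x₁, x₂, x₃)₁ = (4.0126, 8.2752, -3.0252).

(4.0126, 8.2752, -3.0252)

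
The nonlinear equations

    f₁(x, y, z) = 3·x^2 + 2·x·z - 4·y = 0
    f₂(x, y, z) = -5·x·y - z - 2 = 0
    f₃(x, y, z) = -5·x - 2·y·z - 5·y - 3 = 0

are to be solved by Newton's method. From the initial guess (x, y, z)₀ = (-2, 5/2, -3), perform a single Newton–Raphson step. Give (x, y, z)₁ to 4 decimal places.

At (-2, 5/2, -3): F = (14.0000, 26.0000, 9.5000).
Jacobian J = [[6·x + 2·z, -4, 2·x], [-5·y, -5·x, -1], [-5, -2·z - 5, -2·y]].
At the point, J = [[-18.0000, -4.0000, -4.0000], [-12.5000, 10.0000, -1.0000], [-5.0000, 1.0000, -5.0000]] (det J = 962.0000).
Solving J·Δ = −F gives Δ = (0.9272, -1.3711, 0.6985).
Then the next iterate is (x, y, z)₁ = (-1.0728, 1.1289, -2.3015).

(-1.0728, 1.1289, -2.3015)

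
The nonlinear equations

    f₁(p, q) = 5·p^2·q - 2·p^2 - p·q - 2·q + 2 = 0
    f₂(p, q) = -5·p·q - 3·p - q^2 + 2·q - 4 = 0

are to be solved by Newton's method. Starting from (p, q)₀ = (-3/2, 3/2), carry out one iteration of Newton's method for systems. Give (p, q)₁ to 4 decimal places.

At (-3/2, 3/2): F = (13.6250, 12.5000).
Jacobian J = [[10·p·q - 4·p - q, 5·p^2 - p - 2], [-5·q - 3, -5·p - 2·q + 2]].
At the point, J = [[-18.0000, 10.7500], [-10.5000, 6.5000]] (det J = -4.1250).
Solving J·Δ = −F gives Δ = (-11.1061, -19.8636).
Then the next iterate is (p, q)₁ = (-12.6061, -18.3636).

(-12.6061, -18.3636)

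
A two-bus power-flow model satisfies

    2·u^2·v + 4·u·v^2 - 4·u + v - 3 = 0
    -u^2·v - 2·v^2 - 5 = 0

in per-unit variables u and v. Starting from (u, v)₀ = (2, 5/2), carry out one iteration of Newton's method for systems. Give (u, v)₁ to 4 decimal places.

(7.7917, -3.6012)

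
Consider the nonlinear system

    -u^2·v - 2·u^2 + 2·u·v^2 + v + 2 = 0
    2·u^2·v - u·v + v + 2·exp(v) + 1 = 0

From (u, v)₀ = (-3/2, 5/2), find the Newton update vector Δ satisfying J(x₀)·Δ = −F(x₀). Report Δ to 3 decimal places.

(0.128, -1.295)

At (-3/2, 5/2): F = (-24.375, 42.86499).
Jacobian J = [[-2·u·v - 4·u + 2·v^2, -u^2 + 4·u·v + 1], [4·u·v - v, 2·u^2 - u + 2·exp(v) + 1]].
At the point, J = [[26.000, -16.250], [-17.500, 31.36499]] (det J = 531.11469).
Solving J·Δ = −F gives Δ = (0.128, -1.295).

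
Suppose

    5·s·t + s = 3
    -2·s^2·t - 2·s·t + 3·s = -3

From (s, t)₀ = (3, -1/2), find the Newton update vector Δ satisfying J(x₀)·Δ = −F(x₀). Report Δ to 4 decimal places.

(-1.5789, 0.3421)

At (3, -1/2): F = (-7.5000, 24.0000).
Jacobian J = [[5·t + 1, 5·s], [-4·s·t - 2·t + 3, -2·s^2 - 2·s]].
At the point, J = [[-1.5000, 15.0000], [10.0000, -24.0000]] (det J = -114.0000).
Solving J·Δ = −F gives Δ = (-1.5789, 0.3421).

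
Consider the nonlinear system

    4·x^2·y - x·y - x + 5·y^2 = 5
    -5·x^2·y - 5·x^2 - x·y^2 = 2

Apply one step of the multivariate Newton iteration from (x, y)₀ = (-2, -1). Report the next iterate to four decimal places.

(-0.9787, -1.0426)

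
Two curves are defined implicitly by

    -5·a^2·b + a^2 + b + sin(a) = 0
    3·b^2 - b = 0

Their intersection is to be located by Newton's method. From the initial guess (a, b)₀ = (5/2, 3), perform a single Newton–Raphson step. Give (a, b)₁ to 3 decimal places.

(1.918, 1.588)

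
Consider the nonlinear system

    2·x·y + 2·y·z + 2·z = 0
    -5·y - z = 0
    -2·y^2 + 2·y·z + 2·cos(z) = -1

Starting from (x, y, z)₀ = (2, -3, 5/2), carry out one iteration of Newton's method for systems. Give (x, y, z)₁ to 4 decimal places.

(1.2717, -0.6679, 3.3396)

At (2, -3, 5/2): F = (-22.0000, 12.5000, -33.602287).
Jacobian J = [[2·y, 2·x + 2·z, 2·y + 2], [0, -5, -1], [0, -4·y + 2·z, 2·y - 2·sin(z)]].
At the point, J = [[-6.0000, 9.0000, -4.0000], [0.0000, -5.0000, -1.0000], [0.0000, 17.0000, -7.196944]] (det J = -317.908329).
Solving J·Δ = −F gives Δ = (-0.7283, 2.3321, 0.8396).
Then the next iterate is (x, y, z)₁ = (1.2717, -0.6679, 3.3396).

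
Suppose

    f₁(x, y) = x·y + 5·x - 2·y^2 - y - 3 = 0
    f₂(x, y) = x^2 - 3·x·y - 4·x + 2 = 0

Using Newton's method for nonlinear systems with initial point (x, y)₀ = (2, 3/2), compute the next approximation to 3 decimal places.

At (2, 3/2): F = (4.000, -11.000).
Jacobian J = [[y + 5, x - 4·y - 1], [2·x - 3·y - 4, -3·x]].
At the point, J = [[6.500, -5.000], [-4.500, -6.000]] (det J = -61.500).
Solving J·Δ = −F gives Δ = (-1.285, -0.870).
Then the next iterate is (x, y)₁ = (0.715, 0.630).

(0.715, 0.630)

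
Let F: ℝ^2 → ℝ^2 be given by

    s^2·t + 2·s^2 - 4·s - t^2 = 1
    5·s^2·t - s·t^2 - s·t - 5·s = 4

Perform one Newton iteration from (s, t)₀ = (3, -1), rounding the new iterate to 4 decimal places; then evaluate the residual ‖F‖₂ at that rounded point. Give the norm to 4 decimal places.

21.5165

At (3, -1): F = (-5.0000, -64.0000).
Jacobian J = [[2·s·t + 4·s - 4, s^2 - 2·t], [10·s·t - t^2 - t - 5, 5·s^2 - 2·s·t - s]].
At the point, J = [[2.0000, 11.0000], [-35.0000, 48.0000]] (det J = 481.0000).
Solving J·Δ = −F gives Δ = (-0.9647, 0.6299).
Then the next iterate is (s, t)₁ = (2.0353, -0.3701).
Re-evaluating at (2.0353, -0.3701): F = (-2.526401, -21.367615), so ‖F‖₂ = 21.5165.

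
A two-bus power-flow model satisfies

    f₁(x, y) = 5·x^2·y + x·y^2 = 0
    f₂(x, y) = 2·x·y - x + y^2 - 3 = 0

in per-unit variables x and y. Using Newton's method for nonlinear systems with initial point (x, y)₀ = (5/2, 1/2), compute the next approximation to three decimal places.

At (5/2, 1/2): F = (16.250, -2.750).
Jacobian J = [[10·x·y + y^2, 5·x^2 + 2·x·y], [2·y - 1, 2·x + 2·y]].
At the point, J = [[12.750, 33.750], [0.000, 6.000]] (det J = 76.500).
Solving J·Δ = −F gives Δ = (-2.488, 0.458).
Then the next iterate is (x, y)₁ = (0.012, 0.958).

(0.012, 0.958)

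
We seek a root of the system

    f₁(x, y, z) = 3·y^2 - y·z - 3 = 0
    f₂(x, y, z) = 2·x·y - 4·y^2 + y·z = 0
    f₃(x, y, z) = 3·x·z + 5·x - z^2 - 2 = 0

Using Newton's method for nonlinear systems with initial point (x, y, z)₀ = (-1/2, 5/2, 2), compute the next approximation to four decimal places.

(1.1253, 1.8961, 3.1597)

At (-1/2, 5/2, 2): F = (10.7500, -22.5000, -11.5000).
Jacobian J = [[0, 6·y - z, -y], [2·y, 2·x - 8·y + z, y], [3·z + 5, 0, 3·x - 2·z]].
At the point, J = [[0.0000, 13.0000, -2.5000], [5.0000, -19.0000, 2.5000], [11.0000, 0.0000, -5.5000]] (det J = 192.5000).
Solving J·Δ = −F gives Δ = (1.6253, -0.6039, 1.1597).
Then the next iterate is (x, y, z)₁ = (1.1253, 1.8961, 3.1597).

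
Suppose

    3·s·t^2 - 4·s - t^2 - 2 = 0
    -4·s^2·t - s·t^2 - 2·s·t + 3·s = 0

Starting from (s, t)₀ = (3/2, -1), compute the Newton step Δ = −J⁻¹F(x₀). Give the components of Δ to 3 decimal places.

At (3/2, -1): F = (-4.500, 15.000).
Jacobian J = [[3·t^2 - 4, 6·s·t - 2·t], [-8·s·t - t^2 - 2·t + 3, -4·s^2 - 2·s·t - 2·s]].
At the point, J = [[-1.000, -7.000], [16.000, -9.000]] (det J = 121.000).
Solving J·Δ = −F gives Δ = (-1.202, -0.471).

(-1.202, -0.471)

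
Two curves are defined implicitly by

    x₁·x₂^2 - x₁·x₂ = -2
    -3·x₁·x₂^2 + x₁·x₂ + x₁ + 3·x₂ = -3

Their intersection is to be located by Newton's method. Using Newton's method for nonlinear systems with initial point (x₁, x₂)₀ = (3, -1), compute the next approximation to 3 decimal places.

(-2.286, -1.286)

At (3, -1): F = (8.000, -9.000).
Jacobian J = [[x₂^2 - x₂, 2·x₁·x₂ - x₁], [-3·x₂^2 + x₂ + 1, -6·x₁·x₂ + x₁ + 3]].
At the point, J = [[2.000, -9.000], [-3.000, 24.000]] (det J = 21.000).
Solving J·Δ = −F gives Δ = (-5.286, -0.286).
Then the next iterate is (x₁, x₂)₁ = (-2.286, -1.286).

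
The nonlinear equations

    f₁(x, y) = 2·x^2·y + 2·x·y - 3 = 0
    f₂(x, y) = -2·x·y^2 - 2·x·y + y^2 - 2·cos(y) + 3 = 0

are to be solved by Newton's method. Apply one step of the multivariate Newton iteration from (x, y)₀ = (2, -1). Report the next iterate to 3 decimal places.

(-10.549, -10.208)

At (2, -1): F = (-15.000, 2.91940).
Jacobian J = [[4·x·y + 2·y, 2·x^2 + 2·x], [-2·y^2 - 2·y, -4·x·y - 2·x + 2·y + 2·sin(y)]].
At the point, J = [[-10.000, 12.000], [0.000, 0.31706]] (det J = -3.17058).
Solving J·Δ = −F gives Δ = (-12.549, -9.208).
Then the next iterate is (x, y)₁ = (-10.549, -10.208).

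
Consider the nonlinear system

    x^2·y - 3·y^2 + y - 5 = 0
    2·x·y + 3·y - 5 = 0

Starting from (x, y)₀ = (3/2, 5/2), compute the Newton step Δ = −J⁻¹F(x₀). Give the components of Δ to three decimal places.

At (3/2, 5/2): F = (-15.625, 10.000).
Jacobian J = [[2·x·y, x^2 - 6·y + 1], [2·y, 2·x + 3]].
At the point, J = [[7.500, -11.750], [5.000, 6.000]] (det J = 103.750).
Solving J·Δ = −F gives Δ = (-0.229, -1.476).

(-0.229, -1.476)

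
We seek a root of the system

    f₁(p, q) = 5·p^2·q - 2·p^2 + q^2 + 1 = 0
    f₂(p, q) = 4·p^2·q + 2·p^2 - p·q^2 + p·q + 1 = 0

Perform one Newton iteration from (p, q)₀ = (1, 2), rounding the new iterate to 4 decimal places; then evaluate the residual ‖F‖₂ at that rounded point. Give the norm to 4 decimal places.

At (1, 2): F = (13.0000, 9.0000).
Jacobian J = [[10·p·q - 4·p, 5·p^2 + 2·q], [8·p·q + 4·p - q^2 + q, 4·p^2 - 2·p·q + p]].
At the point, J = [[16.0000, 9.0000], [18.0000, 1.0000]] (det J = -146.0000).
Solving J·Δ = −F gives Δ = (-0.4658, -0.6164).
Then the next iterate is (p, q)₁ = (0.5342, 1.3836).
Re-evaluating at (0.5342, 1.3836): F = (4.317797, 2.866563), so ‖F‖₂ = 5.1827.

5.1827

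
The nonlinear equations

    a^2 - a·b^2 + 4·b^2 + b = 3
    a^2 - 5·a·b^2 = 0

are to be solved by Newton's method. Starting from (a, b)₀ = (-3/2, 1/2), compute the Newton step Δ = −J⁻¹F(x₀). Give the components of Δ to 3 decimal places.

At (-3/2, 1/2): F = (1.125, 4.125).
Jacobian J = [[2·a - b^2, -2·a·b + 8·b + 1], [2·a - 5·b^2, -10·a·b]].
At the point, J = [[-3.250, 6.500], [-4.250, 7.500]] (det J = 3.250).
Solving J·Δ = −F gives Δ = (5.654, 2.654).

(5.654, 2.654)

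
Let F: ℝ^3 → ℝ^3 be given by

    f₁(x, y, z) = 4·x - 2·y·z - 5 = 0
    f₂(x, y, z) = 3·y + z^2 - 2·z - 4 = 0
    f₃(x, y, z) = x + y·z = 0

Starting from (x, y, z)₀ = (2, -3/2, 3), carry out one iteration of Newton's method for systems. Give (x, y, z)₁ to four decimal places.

(0.8333, -0.1111, 3.3333)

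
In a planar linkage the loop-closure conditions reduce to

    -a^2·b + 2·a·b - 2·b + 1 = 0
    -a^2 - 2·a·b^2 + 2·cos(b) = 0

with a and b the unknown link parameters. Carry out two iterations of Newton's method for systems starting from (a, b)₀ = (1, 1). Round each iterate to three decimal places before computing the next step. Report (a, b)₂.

(0.599, 0.875)

At (1, 1): F = (0.000, -1.91940).
Jacobian J = [[-2·a·b + 2·b, -a^2 + 2·a - 2], [-2·a - 2·b^2, -4·a·b - 2·sin(b)]].
At the point, J = [[0.000, -1.000], [-4.000, -5.68294]] (det J = -4.000).
Solving J·Δ = −F gives Δ = (-0.480, 0.000).
Then the next iterate is (a, b)₁ = (0.520, 1.000).
Round to (0.520, 1.000) and repeat: F = (-0.23040, -0.22980), J = [[0.960, -1.23040], [-3.040, -3.76294]].
Δ = (0.079, -0.125), so (a, b)₂ = (0.599, 0.875).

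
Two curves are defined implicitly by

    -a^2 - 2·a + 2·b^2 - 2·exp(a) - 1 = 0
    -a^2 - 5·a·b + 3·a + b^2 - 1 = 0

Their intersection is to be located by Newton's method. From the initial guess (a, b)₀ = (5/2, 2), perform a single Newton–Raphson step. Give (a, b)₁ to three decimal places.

(1.371, 1.152)

At (5/2, 2): F = (-28.61499, -20.750).
Jacobian J = [[-2·a - 2·exp(a) - 2, 4·b], [-2·a - 5·b + 3, -5·a + 2·b]].
At the point, J = [[-31.36499, 8.000], [-12.000, -8.500]] (det J = 362.60240).
Solving J·Δ = −F gives Δ = (-1.129, -0.848).
Then the next iterate is (a, b)₁ = (1.371, 1.152).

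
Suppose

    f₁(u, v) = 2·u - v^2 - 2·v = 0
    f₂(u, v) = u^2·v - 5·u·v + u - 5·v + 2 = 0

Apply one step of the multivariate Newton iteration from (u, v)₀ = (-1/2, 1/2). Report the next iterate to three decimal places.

At (-1/2, 1/2): F = (-2.250, 0.375).
Jacobian J = [[2, -2·v - 2], [2·u·v - 5·v + 1, u^2 - 5·u - 5]].
At the point, J = [[2.000, -3.000], [-2.000, -2.250]] (det J = -10.500).
Solving J·Δ = −F gives Δ = (0.589, -0.357).
Then the next iterate is (u, v)₁ = (0.089, 0.143).

(0.089, 0.143)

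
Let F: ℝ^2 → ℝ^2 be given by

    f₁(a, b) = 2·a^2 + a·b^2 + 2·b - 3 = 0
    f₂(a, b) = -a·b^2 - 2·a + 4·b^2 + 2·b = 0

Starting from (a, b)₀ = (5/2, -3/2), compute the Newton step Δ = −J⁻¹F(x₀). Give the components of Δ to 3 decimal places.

(-1.032, -0.095)

At (5/2, -3/2): F = (12.125, -4.625).
Jacobian J = [[4·a + b^2, 2·a·b + 2], [-b^2 - 2, -2·a·b + 8·b + 2]].
At the point, J = [[12.250, -5.500], [-4.250, -2.500]] (det J = -54.000).
Solving J·Δ = −F gives Δ = (-1.032, -0.095).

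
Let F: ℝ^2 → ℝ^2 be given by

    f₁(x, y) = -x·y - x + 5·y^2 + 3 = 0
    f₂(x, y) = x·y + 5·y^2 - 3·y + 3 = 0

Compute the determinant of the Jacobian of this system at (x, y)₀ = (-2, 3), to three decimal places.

-196.000

J = [[-y - 1, -x + 10·y], [y, x + 10·y - 3]].
At the point, J = [[-4.000, 32.000], [3.000, 25.000]].
det J = -196.000.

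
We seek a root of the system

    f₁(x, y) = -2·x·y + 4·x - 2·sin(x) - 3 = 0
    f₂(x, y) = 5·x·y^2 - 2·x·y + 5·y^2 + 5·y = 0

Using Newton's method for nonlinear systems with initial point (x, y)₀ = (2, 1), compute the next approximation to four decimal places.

(1.6130, 0.5213)

At (2, 1): F = (-0.818595, 16.0000).
Jacobian J = [[-2·y - 2·cos(x) + 4, -2·x], [5·y^2 - 2·y, 10·x·y - 2·x + 10·y + 5]].
At the point, J = [[2.832294, -4.0000], [3.0000, 31.0000]] (det J = 99.801104).
Solving J·Δ = −F gives Δ = (-0.3870, -0.4787).
Then the next iterate is (x, y)₁ = (1.6130, 0.5213).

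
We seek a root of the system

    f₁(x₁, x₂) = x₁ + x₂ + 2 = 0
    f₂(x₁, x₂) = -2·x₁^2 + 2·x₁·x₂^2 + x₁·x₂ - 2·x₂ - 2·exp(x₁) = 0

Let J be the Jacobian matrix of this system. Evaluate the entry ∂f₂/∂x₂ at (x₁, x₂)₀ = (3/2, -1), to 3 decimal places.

∂f₂/∂x₂ = 4·x₁·x₂ + x₁ - 2.
At (3/2, -1) this is -6.500.

-6.500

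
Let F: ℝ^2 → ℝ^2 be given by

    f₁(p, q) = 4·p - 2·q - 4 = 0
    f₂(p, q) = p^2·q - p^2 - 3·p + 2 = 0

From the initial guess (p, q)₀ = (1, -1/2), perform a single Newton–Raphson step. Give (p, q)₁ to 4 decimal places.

At (1, -1/2): F = (1.0000, -2.5000).
Jacobian J = [[4, -2], [2·p·q - 2·p - 3, p^2]].
At the point, J = [[4.0000, -2.0000], [-6.0000, 1.0000]] (det J = -8.0000).
Solving J·Δ = −F gives Δ = (-0.5000, -0.5000).
Then the next iterate is (p, q)₁ = (0.5000, -1.0000).

(0.5000, -1.0000)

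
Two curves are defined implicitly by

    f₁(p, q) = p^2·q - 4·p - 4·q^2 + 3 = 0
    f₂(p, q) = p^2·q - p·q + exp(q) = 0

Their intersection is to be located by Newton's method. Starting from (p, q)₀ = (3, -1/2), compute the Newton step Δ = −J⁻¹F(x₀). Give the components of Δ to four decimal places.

(-4.7054, -1.4183)

At (3, -1/2): F = (-14.5000, -2.393469).
Jacobian J = [[2·p·q - 4, p^2 - 8·q], [2·p·q - q, p^2 - p + exp(q)]].
At the point, J = [[-7.0000, 13.0000], [-2.5000, 6.606531]] (det J = -13.745715).
Solving J·Δ = −F gives Δ = (-4.7054, -1.4183).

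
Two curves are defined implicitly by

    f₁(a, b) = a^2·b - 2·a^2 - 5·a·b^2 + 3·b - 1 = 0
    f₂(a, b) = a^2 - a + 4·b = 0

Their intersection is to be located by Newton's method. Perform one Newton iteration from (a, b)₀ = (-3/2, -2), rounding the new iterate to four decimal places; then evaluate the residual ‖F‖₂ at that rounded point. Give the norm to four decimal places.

0.4487

At (-3/2, -2): F = (14.0000, -4.2500).
Jacobian J = [[2·a·b - 4·a - 5·b^2, a^2 - 10·a·b + 3], [2·a - 1, 4]].
At the point, J = [[-8.0000, -24.7500], [-4.0000, 4.0000]] (det J = -131.0000).
Solving J·Δ = −F gives Δ = (-0.3755, 0.6870).
Then the next iterate is (a, b)₁ = (-1.8755, -1.3130).
Re-evaluating at (-1.8755, -1.3130): F = (-0.425959, 0.141000), so ‖F‖₂ = 0.4487.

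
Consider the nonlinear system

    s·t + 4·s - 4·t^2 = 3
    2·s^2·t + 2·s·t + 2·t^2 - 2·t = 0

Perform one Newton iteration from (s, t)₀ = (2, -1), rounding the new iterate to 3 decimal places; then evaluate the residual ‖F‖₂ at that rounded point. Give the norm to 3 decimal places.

2.261

At (2, -1): F = (-1.000, -8.000).
Jacobian J = [[t + 4, s - 8·t], [4·s·t + 2·t, 2·s^2 + 2·s + 4·t - 2]].
At the point, J = [[3.000, 10.000], [-10.000, 6.000]] (det J = 118.000).
Solving J·Δ = −F gives Δ = (-0.627, 0.288).
Then the next iterate is (s, t)₁ = (1.373, -0.712).
Re-evaluating at (1.373, -0.712): F = (-0.51335, -2.20169), so ‖F‖₂ = 2.261.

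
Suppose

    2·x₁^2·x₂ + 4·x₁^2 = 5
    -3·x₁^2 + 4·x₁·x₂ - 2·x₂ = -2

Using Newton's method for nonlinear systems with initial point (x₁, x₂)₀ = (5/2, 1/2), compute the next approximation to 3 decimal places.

At (5/2, 1/2): F = (26.250, -12.750).
Jacobian J = [[4·x₁·x₂ + 8·x₁, 2·x₁^2], [-6·x₁ + 4·x₂, 4·x₁ - 2]].
At the point, J = [[25.000, 12.500], [-13.000, 8.000]] (det J = 362.500).
Solving J·Δ = −F gives Δ = (-1.019, -0.062).
Then the next iterate is (x₁, x₂)₁ = (1.481, 0.438).

(1.481, 0.438)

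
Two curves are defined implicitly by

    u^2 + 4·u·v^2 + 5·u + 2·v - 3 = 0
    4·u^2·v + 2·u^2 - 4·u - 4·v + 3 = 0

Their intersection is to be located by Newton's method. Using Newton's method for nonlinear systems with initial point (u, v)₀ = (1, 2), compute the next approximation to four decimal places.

(0.9375, 0.8021)

At (1, 2): F = (23.0000, 1.0000).
Jacobian J = [[2·u + 4·v^2 + 5, 8·u·v + 2], [8·u·v + 4·u - 4, 4·u^2 - 4]].
At the point, J = [[23.0000, 18.0000], [16.0000, 0.0000]] (det J = -288.0000).
Solving J·Δ = −F gives Δ = (-0.0625, -1.1979).
Then the next iterate is (u, v)₁ = (0.9375, 0.8021).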